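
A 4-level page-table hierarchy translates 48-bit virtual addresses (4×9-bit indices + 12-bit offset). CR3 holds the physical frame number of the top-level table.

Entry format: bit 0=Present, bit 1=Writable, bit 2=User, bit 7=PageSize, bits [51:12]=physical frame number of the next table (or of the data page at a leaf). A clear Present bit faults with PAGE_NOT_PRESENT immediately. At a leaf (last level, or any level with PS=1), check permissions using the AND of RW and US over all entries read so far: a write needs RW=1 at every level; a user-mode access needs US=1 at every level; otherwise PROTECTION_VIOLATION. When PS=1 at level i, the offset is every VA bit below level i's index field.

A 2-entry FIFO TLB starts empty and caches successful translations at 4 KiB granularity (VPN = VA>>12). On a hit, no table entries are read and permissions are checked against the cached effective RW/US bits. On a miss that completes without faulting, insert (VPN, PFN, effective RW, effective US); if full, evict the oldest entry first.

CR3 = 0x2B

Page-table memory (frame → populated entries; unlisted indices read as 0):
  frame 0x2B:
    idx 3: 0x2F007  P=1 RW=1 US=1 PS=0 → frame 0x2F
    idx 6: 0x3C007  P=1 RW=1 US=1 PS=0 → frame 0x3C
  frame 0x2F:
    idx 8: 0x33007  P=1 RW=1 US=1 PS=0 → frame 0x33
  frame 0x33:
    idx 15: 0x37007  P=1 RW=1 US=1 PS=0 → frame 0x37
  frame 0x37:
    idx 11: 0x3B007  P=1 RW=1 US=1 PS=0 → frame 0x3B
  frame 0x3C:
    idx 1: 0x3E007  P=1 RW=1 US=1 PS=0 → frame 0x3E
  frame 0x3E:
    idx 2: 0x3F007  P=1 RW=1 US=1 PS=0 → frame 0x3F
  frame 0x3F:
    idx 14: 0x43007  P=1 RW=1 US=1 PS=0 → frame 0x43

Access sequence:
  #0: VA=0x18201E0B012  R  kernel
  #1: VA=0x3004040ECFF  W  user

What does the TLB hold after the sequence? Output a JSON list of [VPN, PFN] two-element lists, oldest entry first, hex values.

Trace:
#0 VA=0x18201E0B012 (r,kernel):
  L0 @0x2B[3] → 0x2F007  P=1,RW=1,US=1,PS=0
  L1 @0x2F[8] → 0x33007  P=1,RW=1,US=1,PS=0
  L2 @0x33[15] → 0x37007  P=1,RW=1,US=1,PS=0
  L3 @0x37[11] → 0x3B007  P=1,RW=1,US=1,PS=0
  ⇒ phys 0x3B012  [4 reads]
#1 VA=0x3004040ECFF (w,user):
  L0 @0x2B[6] → 0x3C007  P=1,RW=1,US=1,PS=0
  L1 @0x3C[1] → 0x3E007  P=1,RW=1,US=1,PS=0
  L2 @0x3E[2] → 0x3F007  P=1,RW=1,US=1,PS=0
  L3 @0x3F[14] → 0x43007  P=1,RW=1,US=1,PS=0
  ⇒ phys 0x43CFF  [4 reads]

TLB: [["0x18201E0B", "0x3B"], ["0x3004040E", "0x43"]]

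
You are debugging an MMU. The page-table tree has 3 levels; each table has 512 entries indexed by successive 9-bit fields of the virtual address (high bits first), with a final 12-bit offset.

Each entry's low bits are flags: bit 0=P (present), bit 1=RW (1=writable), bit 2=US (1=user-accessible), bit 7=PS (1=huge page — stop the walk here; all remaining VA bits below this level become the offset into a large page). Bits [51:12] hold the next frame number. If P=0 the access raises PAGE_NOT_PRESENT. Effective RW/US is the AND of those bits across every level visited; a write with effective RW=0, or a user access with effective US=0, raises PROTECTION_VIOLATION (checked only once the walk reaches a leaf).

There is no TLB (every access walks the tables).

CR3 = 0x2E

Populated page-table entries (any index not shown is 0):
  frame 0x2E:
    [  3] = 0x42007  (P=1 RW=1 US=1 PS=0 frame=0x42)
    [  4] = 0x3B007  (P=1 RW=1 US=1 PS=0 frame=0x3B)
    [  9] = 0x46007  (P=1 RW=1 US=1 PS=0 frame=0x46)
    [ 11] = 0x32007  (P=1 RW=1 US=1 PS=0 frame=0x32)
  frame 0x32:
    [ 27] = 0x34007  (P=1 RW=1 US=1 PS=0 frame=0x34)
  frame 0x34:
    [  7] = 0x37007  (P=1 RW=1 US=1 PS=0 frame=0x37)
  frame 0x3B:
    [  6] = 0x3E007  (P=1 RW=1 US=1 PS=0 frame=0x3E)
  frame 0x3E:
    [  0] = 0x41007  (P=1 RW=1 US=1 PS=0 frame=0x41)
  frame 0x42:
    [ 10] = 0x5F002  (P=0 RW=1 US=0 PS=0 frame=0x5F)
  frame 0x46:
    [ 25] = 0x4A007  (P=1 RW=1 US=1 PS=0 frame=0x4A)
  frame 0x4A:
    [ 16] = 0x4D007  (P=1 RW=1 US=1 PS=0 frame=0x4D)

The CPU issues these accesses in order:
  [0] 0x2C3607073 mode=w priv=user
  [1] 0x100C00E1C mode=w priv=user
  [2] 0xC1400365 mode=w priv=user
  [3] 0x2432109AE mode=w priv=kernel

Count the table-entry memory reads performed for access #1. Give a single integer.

Walk each access:
#0 VA=0x2C3607073 (w,user):
  L0: frame=0x2E idx=11 entry=0x32007 [P=1 RW=1 US=1 PS=0]
  L1: frame=0x32 idx=27 entry=0x34007 [P=1 RW=1 US=1 PS=0]
  L2: frame=0x34 idx=7 entry=0x37007 [P=1 RW=1 US=1 PS=0]
  → PA=0x37073  (3 entries read)
#1 VA=0x100C00E1C (w,user):
  L0: frame=0x2E idx=4 entry=0x3B007 [P=1 RW=1 US=1 PS=0]
  L1: frame=0x3B idx=6 entry=0x3E007 [P=1 RW=1 US=1 PS=0]
  L2: frame=0x3E idx=0 entry=0x41007 [P=1 RW=1 US=1 PS=0]
  → PA=0x41E1C  (3 entries read)
#2 VA=0xC1400365 (w,user):
  L0: frame=0x2E idx=3 entry=0x42007 [P=1 RW=1 US=1 PS=0]
  L1: frame=0x42 idx=10 entry=0x5F002 [P=0 RW=1 US=0 PS=0]
  ⇒ fault: PAGE_NOT_PRESENT  — 2 lookups
#3 VA=0x2432109AE (w,kernel):
  L0: frame=0x2E idx=9 entry=0x46007 [P=1 RW=1 US=1 PS=0]
  L1: frame=0x46 idx=25 entry=0x4A007 [P=1 RW=1 US=1 PS=0]
  L2: frame=0x4A idx=16 entry=0x4D007 [P=1 RW=1 US=1 PS=0]
  → PA=0x4D9AE  (3 entries read)

Entries read for #1: 3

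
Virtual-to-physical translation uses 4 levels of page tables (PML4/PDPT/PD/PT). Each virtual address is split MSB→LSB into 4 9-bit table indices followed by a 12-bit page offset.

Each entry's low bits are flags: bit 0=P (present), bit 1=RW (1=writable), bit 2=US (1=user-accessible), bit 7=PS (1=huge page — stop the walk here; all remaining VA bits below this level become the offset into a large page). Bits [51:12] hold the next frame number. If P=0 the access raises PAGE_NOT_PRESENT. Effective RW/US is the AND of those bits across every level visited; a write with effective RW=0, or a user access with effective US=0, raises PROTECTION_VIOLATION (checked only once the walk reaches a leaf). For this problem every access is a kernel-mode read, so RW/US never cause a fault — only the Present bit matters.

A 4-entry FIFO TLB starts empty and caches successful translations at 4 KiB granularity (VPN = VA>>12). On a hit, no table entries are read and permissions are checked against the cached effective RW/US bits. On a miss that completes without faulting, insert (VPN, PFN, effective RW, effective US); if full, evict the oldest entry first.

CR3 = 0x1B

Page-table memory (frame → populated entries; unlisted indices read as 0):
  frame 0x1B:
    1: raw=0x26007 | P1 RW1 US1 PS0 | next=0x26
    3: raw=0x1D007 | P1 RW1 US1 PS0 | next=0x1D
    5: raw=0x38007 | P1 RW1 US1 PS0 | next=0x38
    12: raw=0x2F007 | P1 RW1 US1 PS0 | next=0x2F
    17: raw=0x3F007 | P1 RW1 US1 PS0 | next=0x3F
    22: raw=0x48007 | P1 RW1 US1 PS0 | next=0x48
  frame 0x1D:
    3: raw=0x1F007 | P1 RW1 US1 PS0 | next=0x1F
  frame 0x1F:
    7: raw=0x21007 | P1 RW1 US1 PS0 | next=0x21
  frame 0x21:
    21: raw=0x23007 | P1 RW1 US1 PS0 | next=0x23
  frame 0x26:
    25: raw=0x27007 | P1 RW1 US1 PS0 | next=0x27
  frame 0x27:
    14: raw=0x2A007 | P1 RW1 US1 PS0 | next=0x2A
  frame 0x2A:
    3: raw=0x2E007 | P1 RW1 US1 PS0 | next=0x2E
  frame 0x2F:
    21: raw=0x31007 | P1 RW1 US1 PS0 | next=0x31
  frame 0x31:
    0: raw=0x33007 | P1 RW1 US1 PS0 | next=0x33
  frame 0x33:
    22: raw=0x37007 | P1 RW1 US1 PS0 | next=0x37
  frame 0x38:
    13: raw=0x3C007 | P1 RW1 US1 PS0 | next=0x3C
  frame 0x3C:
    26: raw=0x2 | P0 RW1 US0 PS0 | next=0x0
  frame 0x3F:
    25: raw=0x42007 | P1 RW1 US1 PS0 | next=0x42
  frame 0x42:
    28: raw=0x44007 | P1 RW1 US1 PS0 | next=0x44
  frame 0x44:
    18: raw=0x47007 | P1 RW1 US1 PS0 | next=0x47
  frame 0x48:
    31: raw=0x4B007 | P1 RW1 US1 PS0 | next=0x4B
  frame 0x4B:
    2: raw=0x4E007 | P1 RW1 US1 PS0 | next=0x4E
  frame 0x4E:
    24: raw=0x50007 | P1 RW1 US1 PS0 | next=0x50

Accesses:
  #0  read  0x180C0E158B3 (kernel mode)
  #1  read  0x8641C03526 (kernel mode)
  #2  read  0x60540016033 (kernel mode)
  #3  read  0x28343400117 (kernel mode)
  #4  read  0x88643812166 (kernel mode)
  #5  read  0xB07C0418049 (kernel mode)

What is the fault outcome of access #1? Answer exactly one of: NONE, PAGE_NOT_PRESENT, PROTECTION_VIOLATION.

Walk each access:
#0 VA=0x180C0E158B3 (r,kernel):
  L0 @0x1B[3] → 0x1D007  P=1,RW=1,US=1,PS=0
  L1 @0x1D[3] → 0x1F007  P=1,RW=1,US=1,PS=0
  L2 @0x1F[7] → 0x21007  P=1,RW=1,US=1,PS=0
  L3 @0x21[21] → 0x23007  P=1,RW=1,US=1,PS=0
  ⇒ phys 0x238B3  [4 reads]
#1 VA=0x8641C03526 (r,kernel):
  L0 @0x1B[1] → 0x26007  P=1,RW=1,US=1,PS=0
  L1 @0x26[25] → 0x27007  P=1,RW=1,US=1,PS=0
  L2 @0x27[14] → 0x2A007  P=1,RW=1,US=1,PS=0
  L3 @0x2A[3] → 0x2E007  P=1,RW=1,US=1,PS=0
  ⇒ phys 0x2E526  [4 reads]
#2 VA=0x60540016033 (r,kernel):
  L0 @0x1B[12] → 0x2F007  P=1,RW=1,US=1,PS=0
  L1 @0x2F[21] → 0x31007  P=1,RW=1,US=1,PS=0
  L2 @0x31[0] → 0x33007  P=1,RW=1,US=1,PS=0
  L3 @0x33[22] → 0x37007  P=1,RW=1,US=1,PS=0
  ⇒ phys 0x37033  [4 reads]
#3 VA=0x28343400117 (r,kernel):
  L0 @0x1B[5] → 0x38007  P=1,RW=1,US=1,PS=0
  L1 @0x38[13] → 0x3C007  P=1,RW=1,US=1,PS=0
  L2 @0x3C[26] → 0x2  P=0,RW=1,US=0,PS=0
  → PAGE_NOT_PRESENT  (3 entries read)
#4 VA=0x88643812166 (r,kernel):
  L0 @0x1B[17] → 0x3F007  P=1,RW=1,US=1,PS=0
  L1 @0x3F[25] → 0x42007  P=1,RW=1,US=1,PS=0
  L2 @0x42[28] → 0x44007  P=1,RW=1,US=1,PS=0
  L3 @0x44[18] → 0x47007  P=1,RW=1,US=1,PS=0
  ⇒ phys 0x47166  [4 reads]
#5 VA=0xB07C0418049 (r,kernel):
  L0 @0x1B[22] → 0x48007  P=1,RW=1,US=1,PS=0
  L1 @0x48[31] → 0x4B007  P=1,RW=1,US=1,PS=0
  L2 @0x4B[2] → 0x4E007  P=1,RW=1,US=1,PS=0
  L3 @0x4E[24] → 0x50007  P=1,RW=1,US=1,PS=0
  ⇒ phys 0x50049  [4 reads]

Access #1 fault: NONE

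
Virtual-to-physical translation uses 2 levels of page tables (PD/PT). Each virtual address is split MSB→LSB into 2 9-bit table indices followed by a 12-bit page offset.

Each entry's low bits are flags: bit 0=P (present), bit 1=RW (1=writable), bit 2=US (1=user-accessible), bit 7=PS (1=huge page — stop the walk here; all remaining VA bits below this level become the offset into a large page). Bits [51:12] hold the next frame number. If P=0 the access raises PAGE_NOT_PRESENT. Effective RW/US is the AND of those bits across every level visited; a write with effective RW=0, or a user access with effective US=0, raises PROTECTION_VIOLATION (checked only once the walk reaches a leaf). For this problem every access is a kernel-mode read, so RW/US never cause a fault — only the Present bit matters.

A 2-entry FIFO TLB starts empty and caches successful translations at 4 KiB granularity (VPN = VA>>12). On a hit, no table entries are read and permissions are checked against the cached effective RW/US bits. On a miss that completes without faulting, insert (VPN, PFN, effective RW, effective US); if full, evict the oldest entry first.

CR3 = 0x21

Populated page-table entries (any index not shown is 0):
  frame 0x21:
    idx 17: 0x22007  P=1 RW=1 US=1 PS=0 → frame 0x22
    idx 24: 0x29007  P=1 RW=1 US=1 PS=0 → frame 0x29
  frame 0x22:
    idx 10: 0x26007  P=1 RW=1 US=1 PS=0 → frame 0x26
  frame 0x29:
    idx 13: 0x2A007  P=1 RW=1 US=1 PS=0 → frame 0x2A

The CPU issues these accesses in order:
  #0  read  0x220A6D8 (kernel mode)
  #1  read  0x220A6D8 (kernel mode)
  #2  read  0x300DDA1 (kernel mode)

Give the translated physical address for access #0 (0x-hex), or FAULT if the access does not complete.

Walk each access:
#0 VA=0x220A6D8 (r,kernel):
  [0] read 0x21 idx=17: raw=0x22007 flags P=1 W=1 U=1 S=0
  [1] read 0x22 idx=10: raw=0x26007 flags P=1 W=1 U=1 S=0
  ⇒ phys 0x266D8  [2 reads]
#1 VA=0x220A6D8 (r,kernel):
  TLB hit vpn=0x220A → PA=0x266D8
#2 VA=0x300DDA1 (r,kernel):
  [0] read 0x21 idx=24: raw=0x29007 flags P=1 W=1 U=1 S=0
  [1] read 0x29 idx=13: raw=0x2A007 flags P=1 W=1 U=1 S=0
  ⇒ phys 0x2ADA1  [2 reads]

Access #0 PA: 0x266D8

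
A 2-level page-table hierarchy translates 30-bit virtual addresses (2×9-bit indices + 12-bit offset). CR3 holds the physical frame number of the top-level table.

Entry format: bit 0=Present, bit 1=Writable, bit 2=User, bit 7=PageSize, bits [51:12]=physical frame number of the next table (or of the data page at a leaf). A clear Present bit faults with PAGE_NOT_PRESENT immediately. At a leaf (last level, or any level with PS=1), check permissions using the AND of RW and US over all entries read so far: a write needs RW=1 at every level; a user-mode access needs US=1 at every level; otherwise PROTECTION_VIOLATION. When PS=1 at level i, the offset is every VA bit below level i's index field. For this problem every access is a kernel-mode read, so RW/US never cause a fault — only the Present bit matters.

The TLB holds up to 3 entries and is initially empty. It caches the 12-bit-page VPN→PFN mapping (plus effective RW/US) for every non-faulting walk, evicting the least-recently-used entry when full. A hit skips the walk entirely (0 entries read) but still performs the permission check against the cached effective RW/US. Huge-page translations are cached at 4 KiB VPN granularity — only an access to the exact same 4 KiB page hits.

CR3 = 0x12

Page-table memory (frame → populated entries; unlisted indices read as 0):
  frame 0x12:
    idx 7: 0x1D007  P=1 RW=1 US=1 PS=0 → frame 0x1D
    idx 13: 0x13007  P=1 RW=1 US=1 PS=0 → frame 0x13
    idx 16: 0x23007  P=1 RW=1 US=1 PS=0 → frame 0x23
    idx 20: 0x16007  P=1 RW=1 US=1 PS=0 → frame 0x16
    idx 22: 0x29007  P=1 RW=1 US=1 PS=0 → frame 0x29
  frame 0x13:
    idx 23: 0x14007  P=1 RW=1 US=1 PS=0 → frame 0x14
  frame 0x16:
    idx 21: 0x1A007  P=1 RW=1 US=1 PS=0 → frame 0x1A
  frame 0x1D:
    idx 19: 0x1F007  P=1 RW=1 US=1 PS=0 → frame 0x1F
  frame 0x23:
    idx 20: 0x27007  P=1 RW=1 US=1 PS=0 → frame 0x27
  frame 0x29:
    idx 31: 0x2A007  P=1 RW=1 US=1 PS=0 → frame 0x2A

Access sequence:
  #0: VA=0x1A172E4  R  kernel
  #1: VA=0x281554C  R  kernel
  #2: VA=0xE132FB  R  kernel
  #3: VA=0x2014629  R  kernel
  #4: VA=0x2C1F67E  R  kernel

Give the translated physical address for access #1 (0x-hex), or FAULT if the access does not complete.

Per-access translation:
#0 VA=0x1A172E4 (r,kernel):
  [0] read 0x12 idx=13: raw=0x13007 flags P=1 W=1 U=1 S=0
  [1] read 0x13 idx=23: raw=0x14007 flags P=1 W=1 U=1 S=0
  ✓ 0x142E4  — 2 lookups
#1 VA=0x281554C (r,kernel):
  [0] read 0x12 idx=20: raw=0x16007 flags P=1 W=1 U=1 S=0
  [1] read 0x16 idx=21: raw=0x1A007 flags P=1 W=1 U=1 S=0
  ✓ 0x1A54C  — 2 lookups
#2 VA=0xE132FB (r,kernel):
  [0] read 0x12 idx=7: raw=0x1D007 flags P=1 W=1 U=1 S=0
  [1] read 0x1D idx=19: raw=0x1F007 flags P=1 W=1 U=1 S=0
  ✓ 0x1F2FB  — 2 lookups
#3 VA=0x2014629 (r,kernel):
  [0] read 0x12 idx=16: raw=0x23007 flags P=1 W=1 U=1 S=0
  [1] read 0x23 idx=20: raw=0x27007 flags P=1 W=1 U=1 S=0
  ✓ 0x27629  — 2 lookups
#4 VA=0x2C1F67E (r,kernel):
  [0] read 0x12 idx=22: raw=0x29007 flags P=1 W=1 U=1 S=0
  [1] read 0x29 idx=31: raw=0x2A007 flags P=1 W=1 U=1 S=0
  ✓ 0x2A67E  — 2 lookups

Access #1 PA: 0x1A54C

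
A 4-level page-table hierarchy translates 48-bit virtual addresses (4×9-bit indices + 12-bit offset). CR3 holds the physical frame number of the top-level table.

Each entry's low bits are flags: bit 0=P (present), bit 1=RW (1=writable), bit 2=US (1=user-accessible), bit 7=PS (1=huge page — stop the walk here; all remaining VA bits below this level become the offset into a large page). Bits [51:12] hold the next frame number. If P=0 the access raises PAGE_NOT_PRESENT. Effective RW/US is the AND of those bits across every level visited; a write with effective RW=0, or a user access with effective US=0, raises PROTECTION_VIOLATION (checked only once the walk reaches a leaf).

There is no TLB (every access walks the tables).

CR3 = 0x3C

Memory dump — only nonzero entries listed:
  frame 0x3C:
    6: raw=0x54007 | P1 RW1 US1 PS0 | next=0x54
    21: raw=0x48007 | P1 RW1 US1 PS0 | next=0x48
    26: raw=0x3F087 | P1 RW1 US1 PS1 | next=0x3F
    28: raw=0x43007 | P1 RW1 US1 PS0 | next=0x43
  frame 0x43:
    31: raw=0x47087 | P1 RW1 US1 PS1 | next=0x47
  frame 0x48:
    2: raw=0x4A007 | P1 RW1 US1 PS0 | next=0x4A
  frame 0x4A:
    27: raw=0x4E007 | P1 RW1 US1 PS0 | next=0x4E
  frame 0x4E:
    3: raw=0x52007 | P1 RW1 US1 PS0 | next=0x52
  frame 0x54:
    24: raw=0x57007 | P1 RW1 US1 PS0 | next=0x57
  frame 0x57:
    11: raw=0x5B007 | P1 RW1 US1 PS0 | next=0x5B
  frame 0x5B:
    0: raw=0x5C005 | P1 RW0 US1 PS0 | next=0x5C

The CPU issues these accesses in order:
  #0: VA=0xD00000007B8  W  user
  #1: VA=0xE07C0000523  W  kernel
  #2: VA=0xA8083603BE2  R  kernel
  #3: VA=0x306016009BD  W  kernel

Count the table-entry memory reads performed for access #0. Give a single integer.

Trace:
#0 VA=0xD00000007B8 (w,user):
  [0] read 0x3C idx=26: raw=0x3F087 flags P=1 W=1 U=1 S=1
  ✓ 0x3F7B8 (huge @L0)  — 1 lookups
#1 VA=0xE07C0000523 (w,kernel):
  [0] read 0x3C idx=28: raw=0x43007 flags P=1 W=1 U=1 S=0
  [1] read 0x43 idx=31: raw=0x47087 flags P=1 W=1 U=1 S=1
  ✓ 0x47523 (huge @L1)  — 2 lookups
#2 VA=0xA8083603BE2 (r,kernel):
  [0] read 0x3C idx=21: raw=0x48007 flags P=1 W=1 U=1 S=0
  [1] read 0x48 idx=2: raw=0x4A007 flags P=1 W=1 U=1 S=0
  [2] read 0x4A idx=27: raw=0x4E007 flags P=1 W=1 U=1 S=0
  [3] read 0x4E idx=3: raw=0x52007 flags P=1 W=1 U=1 S=0
  ✓ 0x52BE2  — 4 lookups
#3 VA=0x306016009BD (w,kernel):
  [0] read 0x3C idx=6: raw=0x54007 flags P=1 W=1 U=1 S=0
  [1] read 0x54 idx=24: raw=0x57007 flags P=1 W=1 U=1 S=0
  [2] read 0x57 idx=11: raw=0x5B007 flags P=1 W=1 U=1 S=0
  [3] read 0x5B idx=0: raw=0x5C005 flags P=1 W=0 U=1 S=0
  ✗ PROTECTION_VIOLATION  [4 reads]

Entries read for #0: 1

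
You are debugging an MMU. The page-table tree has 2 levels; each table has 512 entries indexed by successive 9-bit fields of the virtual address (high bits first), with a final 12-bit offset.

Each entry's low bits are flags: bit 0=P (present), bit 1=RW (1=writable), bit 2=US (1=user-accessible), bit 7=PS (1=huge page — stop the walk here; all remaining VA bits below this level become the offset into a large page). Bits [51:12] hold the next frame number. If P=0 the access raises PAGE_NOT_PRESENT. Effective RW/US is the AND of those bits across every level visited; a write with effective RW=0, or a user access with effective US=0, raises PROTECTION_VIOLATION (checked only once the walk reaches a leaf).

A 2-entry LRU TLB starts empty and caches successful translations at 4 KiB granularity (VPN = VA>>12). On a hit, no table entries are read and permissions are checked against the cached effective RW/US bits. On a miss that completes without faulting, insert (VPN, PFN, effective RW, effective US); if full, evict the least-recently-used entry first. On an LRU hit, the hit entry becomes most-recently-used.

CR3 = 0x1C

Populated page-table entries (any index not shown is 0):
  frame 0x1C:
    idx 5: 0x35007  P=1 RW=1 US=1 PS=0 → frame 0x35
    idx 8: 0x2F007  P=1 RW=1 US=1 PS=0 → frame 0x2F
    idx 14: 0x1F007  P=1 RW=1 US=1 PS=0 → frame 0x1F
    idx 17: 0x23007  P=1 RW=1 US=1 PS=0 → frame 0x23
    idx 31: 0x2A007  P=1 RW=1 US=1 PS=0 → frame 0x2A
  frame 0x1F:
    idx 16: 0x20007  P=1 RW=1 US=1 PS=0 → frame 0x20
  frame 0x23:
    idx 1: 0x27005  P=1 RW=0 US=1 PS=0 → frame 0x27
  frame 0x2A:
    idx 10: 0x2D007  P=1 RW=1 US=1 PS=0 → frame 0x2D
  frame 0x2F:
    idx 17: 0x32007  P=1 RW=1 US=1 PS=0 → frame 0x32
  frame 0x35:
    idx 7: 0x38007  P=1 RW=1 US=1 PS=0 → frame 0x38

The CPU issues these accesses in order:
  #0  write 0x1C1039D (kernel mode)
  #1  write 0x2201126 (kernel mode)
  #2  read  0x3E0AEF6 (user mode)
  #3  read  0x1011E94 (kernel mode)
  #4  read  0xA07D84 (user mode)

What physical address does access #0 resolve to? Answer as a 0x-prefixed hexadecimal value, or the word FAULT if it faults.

Walk each access:
#0 VA=0x1C1039D (w,kernel):
  L0: frame=0x1C idx=14 entry=0x1F007 [P=1 RW=1 US=1 PS=0]
  L1: frame=0x1F idx=16 entry=0x20007 [P=1 RW=1 US=1 PS=0]
  ✓ 0x2039D  — 2 lookups
#1 VA=0x2201126 (w,kernel):
  L0: frame=0x1C idx=17 entry=0x23007 [P=1 RW=1 US=1 PS=0]
  L1: frame=0x23 idx=1 entry=0x27005 [P=1 RW=0 US=1 PS=0]
  ⇒ fault: PROTECTION_VIOLATION  — 2 lookups
#2 VA=0x3E0AEF6 (r,user):
  L0: frame=0x1C idx=31 entry=0x2A007 [P=1 RW=1 US=1 PS=0]
  L1: frame=0x2A idx=10 entry=0x2D007 [P=1 RW=1 US=1 PS=0]
  ✓ 0x2DEF6  — 2 lookups
#3 VA=0x1011E94 (r,kernel):
  L0: frame=0x1C idx=8 entry=0x2F007 [P=1 RW=1 US=1 PS=0]
  L1: frame=0x2F idx=17 entry=0x32007 [P=1 RW=1 US=1 PS=0]
  ✓ 0x32E94  — 2 lookups
#4 VA=0xA07D84 (r,user):
  L0: frame=0x1C idx=5 entry=0x35007 [P=1 RW=1 US=1 PS=0]
  L1: frame=0x35 idx=7 entry=0x38007 [P=1 RW=1 US=1 PS=0]
  ✓ 0x38D84  — 2 lookups

Access #0 PA: 0x2039D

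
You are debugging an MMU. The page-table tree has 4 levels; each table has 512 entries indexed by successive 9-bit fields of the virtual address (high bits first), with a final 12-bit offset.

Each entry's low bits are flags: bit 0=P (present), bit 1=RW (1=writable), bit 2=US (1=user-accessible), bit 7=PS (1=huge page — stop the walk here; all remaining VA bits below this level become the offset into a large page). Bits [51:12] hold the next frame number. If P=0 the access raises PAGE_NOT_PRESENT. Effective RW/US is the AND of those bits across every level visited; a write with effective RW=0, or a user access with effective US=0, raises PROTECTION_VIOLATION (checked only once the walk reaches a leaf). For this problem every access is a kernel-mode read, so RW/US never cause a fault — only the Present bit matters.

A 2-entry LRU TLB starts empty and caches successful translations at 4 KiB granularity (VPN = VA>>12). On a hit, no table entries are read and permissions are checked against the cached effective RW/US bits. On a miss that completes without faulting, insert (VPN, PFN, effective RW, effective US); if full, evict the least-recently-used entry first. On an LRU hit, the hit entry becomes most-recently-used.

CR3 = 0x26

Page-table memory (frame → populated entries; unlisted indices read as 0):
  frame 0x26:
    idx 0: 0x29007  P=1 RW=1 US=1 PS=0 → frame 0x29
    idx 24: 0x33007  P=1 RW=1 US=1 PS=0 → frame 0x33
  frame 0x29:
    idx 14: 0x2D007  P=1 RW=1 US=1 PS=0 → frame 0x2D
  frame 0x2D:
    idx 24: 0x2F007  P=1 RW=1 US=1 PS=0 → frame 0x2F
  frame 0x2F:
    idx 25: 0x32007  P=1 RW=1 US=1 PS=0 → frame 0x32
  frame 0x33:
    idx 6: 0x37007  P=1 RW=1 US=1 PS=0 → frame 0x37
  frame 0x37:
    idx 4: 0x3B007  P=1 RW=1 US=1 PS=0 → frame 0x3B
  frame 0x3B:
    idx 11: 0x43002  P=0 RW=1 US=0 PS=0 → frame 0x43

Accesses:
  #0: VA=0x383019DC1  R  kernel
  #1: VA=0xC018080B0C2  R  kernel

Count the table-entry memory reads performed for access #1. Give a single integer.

Per-access translation:
#0 VA=0x383019DC1 (r,kernel):
  lvl0: tbl 0x26, slot 0 ⇒ 0x29007 (P1/RW1/US1/PS0)
  lvl1: tbl 0x29, slot 14 ⇒ 0x2D007 (P1/RW1/US1/PS0)
  lvl2: tbl 0x2D, slot 24 ⇒ 0x2F007 (P1/RW1/US1/PS0)
  lvl3: tbl 0x2F, slot 25 ⇒ 0x32007 (P1/RW1/US1/PS0)
  ✓ 0x32DC1  — 4 lookups
#1 VA=0xC018080B0C2 (r,kernel):
  lvl0: tbl 0x26, slot 24 ⇒ 0x33007 (P1/RW1/US1/PS0)
  lvl1: tbl 0x33, slot 6 ⇒ 0x37007 (P1/RW1/US1/PS0)
  lvl2: tbl 0x37, slot 4 ⇒ 0x3B007 (P1/RW1/US1/PS0)
  lvl3: tbl 0x3B, slot 11 ⇒ 0x43002 (P0/RW1/US0/PS0)
  ✗ PAGE_NOT_PRESENT  [4 reads]

Entries read for #1: 4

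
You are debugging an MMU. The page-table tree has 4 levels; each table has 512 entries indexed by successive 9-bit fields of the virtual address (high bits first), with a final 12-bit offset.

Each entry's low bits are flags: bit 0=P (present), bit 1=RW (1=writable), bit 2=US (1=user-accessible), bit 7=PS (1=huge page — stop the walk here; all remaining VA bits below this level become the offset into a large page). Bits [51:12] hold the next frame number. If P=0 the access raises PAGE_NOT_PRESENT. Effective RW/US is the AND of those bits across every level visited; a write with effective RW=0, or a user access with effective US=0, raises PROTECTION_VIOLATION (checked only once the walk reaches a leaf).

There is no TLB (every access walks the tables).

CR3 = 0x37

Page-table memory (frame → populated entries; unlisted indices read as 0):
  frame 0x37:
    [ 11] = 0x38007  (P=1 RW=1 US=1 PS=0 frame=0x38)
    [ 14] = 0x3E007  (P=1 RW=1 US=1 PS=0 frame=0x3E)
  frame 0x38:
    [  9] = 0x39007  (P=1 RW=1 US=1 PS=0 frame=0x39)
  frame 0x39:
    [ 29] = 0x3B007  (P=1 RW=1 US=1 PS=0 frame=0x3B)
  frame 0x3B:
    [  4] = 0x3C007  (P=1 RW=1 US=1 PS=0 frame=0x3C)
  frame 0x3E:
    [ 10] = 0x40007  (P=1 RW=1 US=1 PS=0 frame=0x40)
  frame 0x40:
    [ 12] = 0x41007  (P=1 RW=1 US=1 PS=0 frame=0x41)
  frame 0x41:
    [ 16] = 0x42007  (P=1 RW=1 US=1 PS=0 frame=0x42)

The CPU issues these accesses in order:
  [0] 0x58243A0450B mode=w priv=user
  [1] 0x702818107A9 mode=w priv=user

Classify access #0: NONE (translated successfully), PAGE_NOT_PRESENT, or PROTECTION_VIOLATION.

Trace:
#0 VA=0x58243A0450B (w,user):
  L0: frame=0x37 idx=11 entry=0x38007 [P=1 RW=1 US=1 PS=0]
  L1: frame=0x38 idx=9 entry=0x39007 [P=1 RW=1 US=1 PS=0]
  L2: frame=0x39 idx=29 entry=0x3B007 [P=1 RW=1 US=1 PS=0]
  L3: frame=0x3B idx=4 entry=0x3C007 [P=1 RW=1 US=1 PS=0]
  ✓ 0x3C50B  — 4 lookups
#1 VA=0x702818107A9 (w,user):
  L0: frame=0x37 idx=14 entry=0x3E007 [P=1 RW=1 US=1 PS=0]
  L1: frame=0x3E idx=10 entry=0x40007 [P=1 RW=1 US=1 PS=0]
  L2: frame=0x40 idx=12 entry=0x41007 [P=1 RW=1 US=1 PS=0]
  L3: frame=0x41 idx=16 entry=0x42007 [P=1 RW=1 US=1 PS=0]
  ✓ 0x427A9  — 4 lookups

Access #0 fault: NONE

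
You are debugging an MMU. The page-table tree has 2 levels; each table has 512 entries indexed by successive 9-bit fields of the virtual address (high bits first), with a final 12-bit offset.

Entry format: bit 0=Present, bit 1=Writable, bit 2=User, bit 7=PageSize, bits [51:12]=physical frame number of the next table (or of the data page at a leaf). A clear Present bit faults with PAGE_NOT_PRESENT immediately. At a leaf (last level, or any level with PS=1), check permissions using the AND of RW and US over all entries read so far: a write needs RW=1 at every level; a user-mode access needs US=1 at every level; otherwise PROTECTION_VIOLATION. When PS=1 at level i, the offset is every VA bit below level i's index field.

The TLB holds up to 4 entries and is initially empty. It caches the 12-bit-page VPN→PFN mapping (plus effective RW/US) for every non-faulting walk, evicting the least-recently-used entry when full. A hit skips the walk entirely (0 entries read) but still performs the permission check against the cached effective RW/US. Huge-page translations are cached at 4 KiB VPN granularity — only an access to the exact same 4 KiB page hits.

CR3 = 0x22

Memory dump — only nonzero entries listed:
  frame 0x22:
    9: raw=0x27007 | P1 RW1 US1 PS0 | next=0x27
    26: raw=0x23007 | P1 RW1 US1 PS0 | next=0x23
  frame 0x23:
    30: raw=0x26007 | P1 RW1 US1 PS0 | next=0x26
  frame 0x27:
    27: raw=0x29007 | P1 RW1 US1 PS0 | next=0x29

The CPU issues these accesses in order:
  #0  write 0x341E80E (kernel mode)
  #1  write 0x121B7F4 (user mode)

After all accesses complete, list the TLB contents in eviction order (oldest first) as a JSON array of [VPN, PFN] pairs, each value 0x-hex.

Trace:
#0 VA=0x341E80E (w,kernel):
  lvl0: tbl 0x22, slot 26 ⇒ 0x23007 (P1/RW1/US1/PS0)
  lvl1: tbl 0x23, slot 30 ⇒ 0x26007 (P1/RW1/US1/PS0)
  ✓ 0x2680E  — 2 lookups
#1 VA=0x121B7F4 (w,user):
  lvl0: tbl 0x22, slot 9 ⇒ 0x27007 (P1/RW1/US1/PS0)
  lvl1: tbl 0x27, slot 27 ⇒ 0x29007 (P1/RW1/US1/PS0)
  ✓ 0x297F4  — 2 lookups

TLB: [["0x341E", "0x26"], ["0x121B", "0x29"]]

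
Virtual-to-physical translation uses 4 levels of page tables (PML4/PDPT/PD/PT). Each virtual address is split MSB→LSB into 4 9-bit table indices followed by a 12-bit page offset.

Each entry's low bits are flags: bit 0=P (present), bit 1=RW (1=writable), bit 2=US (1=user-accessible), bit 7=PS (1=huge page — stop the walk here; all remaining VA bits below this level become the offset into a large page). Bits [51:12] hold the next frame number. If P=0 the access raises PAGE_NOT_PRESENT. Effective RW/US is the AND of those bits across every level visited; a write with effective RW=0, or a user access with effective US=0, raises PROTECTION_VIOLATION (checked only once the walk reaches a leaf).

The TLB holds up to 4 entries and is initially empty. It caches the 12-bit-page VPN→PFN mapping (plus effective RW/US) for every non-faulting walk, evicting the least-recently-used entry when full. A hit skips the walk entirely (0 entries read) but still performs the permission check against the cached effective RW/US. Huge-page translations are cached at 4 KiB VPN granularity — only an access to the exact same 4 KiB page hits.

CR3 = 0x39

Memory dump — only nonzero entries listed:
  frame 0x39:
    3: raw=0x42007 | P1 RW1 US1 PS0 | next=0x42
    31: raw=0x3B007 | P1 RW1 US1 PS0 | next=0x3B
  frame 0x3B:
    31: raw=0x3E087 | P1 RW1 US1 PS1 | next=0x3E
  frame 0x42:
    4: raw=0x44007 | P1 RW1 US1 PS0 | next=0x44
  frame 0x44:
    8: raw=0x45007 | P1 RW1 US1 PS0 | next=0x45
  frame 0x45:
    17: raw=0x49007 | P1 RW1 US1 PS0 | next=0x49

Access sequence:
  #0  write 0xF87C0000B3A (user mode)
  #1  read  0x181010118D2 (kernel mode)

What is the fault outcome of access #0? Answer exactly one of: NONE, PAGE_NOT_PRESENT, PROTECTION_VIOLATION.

Trace:
#0 VA=0xF87C0000B3A (w,user):
  L0 @0x39[31] → 0x3B007  P=1,RW=1,US=1,PS=0
  L1 @0x3B[31] → 0x3E087  P=1,RW=1,US=1,PS=1
  ✓ 0x3EB3A (huge @L1)  — 2 lookups
#1 VA=0x181010118D2 (r,kernel):
  L0 @0x39[3] → 0x42007  P=1,RW=1,US=1,PS=0
  L1 @0x42[4] → 0x44007  P=1,RW=1,US=1,PS=0
  L2 @0x44[8] → 0x45007  P=1,RW=1,US=1,PS=0
  L3 @0x45[17] → 0x49007  P=1,RW=1,US=1,PS=0
  ✓ 0x498D2  — 4 lookups

Access #0 fault: NONE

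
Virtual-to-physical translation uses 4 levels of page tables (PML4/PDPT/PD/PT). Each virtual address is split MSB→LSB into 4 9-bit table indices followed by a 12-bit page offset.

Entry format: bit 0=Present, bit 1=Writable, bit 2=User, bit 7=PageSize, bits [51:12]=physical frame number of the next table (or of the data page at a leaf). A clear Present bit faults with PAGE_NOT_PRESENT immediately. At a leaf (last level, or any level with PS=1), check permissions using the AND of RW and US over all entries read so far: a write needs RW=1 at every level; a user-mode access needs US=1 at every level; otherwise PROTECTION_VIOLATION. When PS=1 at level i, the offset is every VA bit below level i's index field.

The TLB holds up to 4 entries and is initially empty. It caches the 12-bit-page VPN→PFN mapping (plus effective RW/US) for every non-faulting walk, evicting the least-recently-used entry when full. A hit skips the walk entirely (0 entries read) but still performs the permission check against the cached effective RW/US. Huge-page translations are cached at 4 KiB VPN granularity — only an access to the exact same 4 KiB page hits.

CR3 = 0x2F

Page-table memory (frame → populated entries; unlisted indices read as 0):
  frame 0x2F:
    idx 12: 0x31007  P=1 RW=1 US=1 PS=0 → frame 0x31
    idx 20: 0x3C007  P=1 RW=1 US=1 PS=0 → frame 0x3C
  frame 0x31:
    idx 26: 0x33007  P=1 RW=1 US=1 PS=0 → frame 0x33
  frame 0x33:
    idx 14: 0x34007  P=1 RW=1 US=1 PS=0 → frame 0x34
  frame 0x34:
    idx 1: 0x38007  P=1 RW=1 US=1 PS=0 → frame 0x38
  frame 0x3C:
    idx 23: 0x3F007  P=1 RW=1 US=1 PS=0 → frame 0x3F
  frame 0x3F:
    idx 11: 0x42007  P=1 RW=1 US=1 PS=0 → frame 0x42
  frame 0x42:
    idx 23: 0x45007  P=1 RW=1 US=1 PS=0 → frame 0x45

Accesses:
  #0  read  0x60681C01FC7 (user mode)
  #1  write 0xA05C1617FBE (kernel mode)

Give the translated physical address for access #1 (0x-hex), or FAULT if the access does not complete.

Trace:
#0 VA=0x60681C01FC7 (r,user):
  [0] read 0x2F idx=12: raw=0x31007 flags P=1 W=1 U=1 S=0
  [1] read 0x31 idx=26: raw=0x33007 flags P=1 W=1 U=1 S=0
  [2] read 0x33 idx=14: raw=0x34007 flags P=1 W=1 U=1 S=0
  [3] read 0x34 idx=1: raw=0x38007 flags P=1 W=1 U=1 S=0
  ✓ 0x38FC7  — 4 lookups
#1 VA=0xA05C1617FBE (w,kernel):
  [0] read 0x2F idx=20: raw=0x3C007 flags P=1 W=1 U=1 S=0
  [1] read 0x3C idx=23: raw=0x3F007 flags P=1 W=1 U=1 S=0
  [2] read 0x3F idx=11: raw=0x42007 flags P=1 W=1 U=1 S=0
  [3] read 0x42 idx=23: raw=0x45007 flags P=1 W=1 U=1 S=0
  ✓ 0x45FBE  — 4 lookups

Access #1 PA: 0x45FBE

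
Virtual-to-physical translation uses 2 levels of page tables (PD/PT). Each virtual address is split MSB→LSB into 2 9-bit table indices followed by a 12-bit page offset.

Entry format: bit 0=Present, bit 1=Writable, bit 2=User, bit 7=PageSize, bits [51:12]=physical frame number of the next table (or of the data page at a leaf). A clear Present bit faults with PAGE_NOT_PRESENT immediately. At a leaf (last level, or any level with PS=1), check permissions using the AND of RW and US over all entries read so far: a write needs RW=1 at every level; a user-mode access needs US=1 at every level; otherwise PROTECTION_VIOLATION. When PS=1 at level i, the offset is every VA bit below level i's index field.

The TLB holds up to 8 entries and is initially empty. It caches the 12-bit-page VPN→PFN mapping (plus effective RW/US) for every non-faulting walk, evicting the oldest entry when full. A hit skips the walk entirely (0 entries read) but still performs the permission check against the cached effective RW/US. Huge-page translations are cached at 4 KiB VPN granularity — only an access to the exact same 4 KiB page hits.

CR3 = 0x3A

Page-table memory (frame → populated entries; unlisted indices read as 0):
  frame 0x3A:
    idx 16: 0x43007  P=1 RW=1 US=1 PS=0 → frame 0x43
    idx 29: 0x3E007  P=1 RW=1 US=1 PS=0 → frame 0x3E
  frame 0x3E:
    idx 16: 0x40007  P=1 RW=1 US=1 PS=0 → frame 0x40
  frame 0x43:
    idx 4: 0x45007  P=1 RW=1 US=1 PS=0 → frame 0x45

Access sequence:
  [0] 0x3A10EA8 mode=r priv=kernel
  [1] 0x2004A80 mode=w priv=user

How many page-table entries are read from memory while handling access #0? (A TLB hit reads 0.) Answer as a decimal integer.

Walk each access:
#0 VA=0x3A10EA8 (r,kernel):
  L0: frame=0x3A idx=29 entry=0x3E007 [P=1 RW=1 US=1 PS=0]
  L1: frame=0x3E idx=16 entry=0x40007 [P=1 RW=1 US=1 PS=0]
  ⇒ phys 0x40EA8  [2 reads]
#1 VA=0x2004A80 (w,user):
  L0: frame=0x3A idx=16 entry=0x43007 [P=1 RW=1 US=1 PS=0]
  L1: frame=0x43 idx=4 entry=0x45007 [P=1 RW=1 US=1 PS=0]
  ⇒ phys 0x45A80  [2 reads]

Entries read for #0: 2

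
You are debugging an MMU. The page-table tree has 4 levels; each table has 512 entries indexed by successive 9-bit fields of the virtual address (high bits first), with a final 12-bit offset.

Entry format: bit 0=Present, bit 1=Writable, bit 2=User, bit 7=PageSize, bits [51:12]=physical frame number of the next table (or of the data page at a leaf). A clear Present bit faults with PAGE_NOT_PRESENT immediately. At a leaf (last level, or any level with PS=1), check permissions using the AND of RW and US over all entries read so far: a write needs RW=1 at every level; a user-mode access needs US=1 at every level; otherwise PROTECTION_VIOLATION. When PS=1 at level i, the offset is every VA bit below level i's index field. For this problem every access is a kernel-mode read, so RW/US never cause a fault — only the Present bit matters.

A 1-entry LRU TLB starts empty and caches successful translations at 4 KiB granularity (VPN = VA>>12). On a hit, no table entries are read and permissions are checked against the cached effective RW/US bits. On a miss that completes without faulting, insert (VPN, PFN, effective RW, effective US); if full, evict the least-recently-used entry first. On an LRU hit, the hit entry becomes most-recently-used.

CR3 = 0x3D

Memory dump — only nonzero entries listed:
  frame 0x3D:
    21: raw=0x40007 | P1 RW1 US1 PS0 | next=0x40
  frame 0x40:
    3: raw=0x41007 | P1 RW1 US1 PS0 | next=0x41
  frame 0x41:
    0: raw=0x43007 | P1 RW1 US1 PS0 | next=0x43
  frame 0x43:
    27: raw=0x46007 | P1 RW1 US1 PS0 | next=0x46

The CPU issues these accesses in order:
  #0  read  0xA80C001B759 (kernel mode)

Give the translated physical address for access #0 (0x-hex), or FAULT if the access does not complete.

Trace:
#0 VA=0xA80C001B759 (r,kernel):
  lvl0: tbl 0x3D, slot 21 ⇒ 0x40007 (P1/RW1/US1/PS0)
  lvl1: tbl 0x40, slot 3 ⇒ 0x41007 (P1/RW1/US1/PS0)
  lvl2: tbl 0x41, slot 0 ⇒ 0x43007 (P1/RW1/US1/PS0)
  lvl3: tbl 0x43, slot 27 ⇒ 0x46007 (P1/RW1/US1/PS0)
  ⇒ phys 0x46759  [4 reads]

Access #0 PA: 0x46759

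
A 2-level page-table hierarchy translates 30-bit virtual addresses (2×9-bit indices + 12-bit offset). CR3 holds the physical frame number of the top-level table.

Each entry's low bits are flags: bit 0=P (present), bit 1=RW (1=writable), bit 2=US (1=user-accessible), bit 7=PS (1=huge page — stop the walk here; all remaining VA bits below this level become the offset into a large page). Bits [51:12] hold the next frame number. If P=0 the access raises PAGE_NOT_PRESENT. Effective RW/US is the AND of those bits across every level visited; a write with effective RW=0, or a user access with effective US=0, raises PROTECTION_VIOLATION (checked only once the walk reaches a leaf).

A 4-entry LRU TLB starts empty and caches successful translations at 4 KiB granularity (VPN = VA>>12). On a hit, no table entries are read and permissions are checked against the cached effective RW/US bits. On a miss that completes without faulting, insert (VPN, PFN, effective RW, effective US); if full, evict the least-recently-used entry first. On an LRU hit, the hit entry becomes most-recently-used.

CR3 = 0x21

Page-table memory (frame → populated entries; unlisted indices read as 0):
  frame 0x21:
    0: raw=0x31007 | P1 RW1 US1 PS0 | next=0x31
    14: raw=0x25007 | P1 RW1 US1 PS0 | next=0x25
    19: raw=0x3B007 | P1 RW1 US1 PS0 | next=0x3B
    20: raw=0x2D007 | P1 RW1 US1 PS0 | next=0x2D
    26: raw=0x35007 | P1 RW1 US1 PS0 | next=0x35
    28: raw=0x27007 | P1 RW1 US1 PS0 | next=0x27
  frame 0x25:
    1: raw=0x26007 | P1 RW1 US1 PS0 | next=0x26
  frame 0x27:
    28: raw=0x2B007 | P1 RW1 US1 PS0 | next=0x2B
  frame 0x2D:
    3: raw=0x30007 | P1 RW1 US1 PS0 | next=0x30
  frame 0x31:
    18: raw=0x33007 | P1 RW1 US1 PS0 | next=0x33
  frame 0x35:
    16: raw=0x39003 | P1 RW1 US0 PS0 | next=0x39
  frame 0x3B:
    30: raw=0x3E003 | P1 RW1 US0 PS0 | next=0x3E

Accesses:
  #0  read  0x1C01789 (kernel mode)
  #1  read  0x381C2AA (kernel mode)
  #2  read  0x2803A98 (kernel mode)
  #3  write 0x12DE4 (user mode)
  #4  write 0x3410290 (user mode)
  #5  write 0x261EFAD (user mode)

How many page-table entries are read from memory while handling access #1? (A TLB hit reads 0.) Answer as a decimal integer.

Per-access translation:
#0 VA=0x1C01789 (r,kernel):
  L0: frame=0x21 idx=14 entry=0x25007 [P=1 RW=1 US=1 PS=0]
  L1: frame=0x25 idx=1 entry=0x26007 [P=1 RW=1 US=1 PS=0]
  ✓ 0x26789  — 2 lookups
#1 VA=0x381C2AA (r,kernel):
  L0: frame=0x21 idx=28 entry=0x27007 [P=1 RW=1 US=1 PS=0]
  L1: frame=0x27 idx=28 entry=0x2B007 [P=1 RW=1 US=1 PS=0]
  ✓ 0x2B2AA  — 2 lookups
#2 VA=0x2803A98 (r,kernel):
  L0: frame=0x21 idx=20 entry=0x2D007 [P=1 RW=1 US=1 PS=0]
  L1: frame=0x2D idx=3 entry=0x30007 [P=1 RW=1 US=1 PS=0]
  ✓ 0x30A98  — 2 lookups
#3 VA=0x12DE4 (w,user):
  L0: frame=0x21 idx=0 entry=0x31007 [P=1 RW=1 US=1 PS=0]
  L1: frame=0x31 idx=18 entry=0x33007 [P=1 RW=1 US=1 PS=0]
  ✓ 0x33DE4  — 2 lookups
#4 VA=0x3410290 (w,user):
  L0: frame=0x21 idx=26 entry=0x35007 [P=1 RW=1 US=1 PS=0]
  L1: frame=0x35 idx=16 entry=0x39003 [P=1 RW=1 US=0 PS=0]
  ✗ PROTECTION_VIOLATION  [2 reads]
#5 VA=0x261EFAD (w,user):
  L0: frame=0x21 idx=19 entry=0x3B007 [P=1 RW=1 US=1 PS=0]
  L1: frame=0x3B idx=30 entry=0x3E003 [P=1 RW=1 US=0 PS=0]
  ✗ PROTECTION_VIOLATION  [2 reads]

Entries read for #1: 2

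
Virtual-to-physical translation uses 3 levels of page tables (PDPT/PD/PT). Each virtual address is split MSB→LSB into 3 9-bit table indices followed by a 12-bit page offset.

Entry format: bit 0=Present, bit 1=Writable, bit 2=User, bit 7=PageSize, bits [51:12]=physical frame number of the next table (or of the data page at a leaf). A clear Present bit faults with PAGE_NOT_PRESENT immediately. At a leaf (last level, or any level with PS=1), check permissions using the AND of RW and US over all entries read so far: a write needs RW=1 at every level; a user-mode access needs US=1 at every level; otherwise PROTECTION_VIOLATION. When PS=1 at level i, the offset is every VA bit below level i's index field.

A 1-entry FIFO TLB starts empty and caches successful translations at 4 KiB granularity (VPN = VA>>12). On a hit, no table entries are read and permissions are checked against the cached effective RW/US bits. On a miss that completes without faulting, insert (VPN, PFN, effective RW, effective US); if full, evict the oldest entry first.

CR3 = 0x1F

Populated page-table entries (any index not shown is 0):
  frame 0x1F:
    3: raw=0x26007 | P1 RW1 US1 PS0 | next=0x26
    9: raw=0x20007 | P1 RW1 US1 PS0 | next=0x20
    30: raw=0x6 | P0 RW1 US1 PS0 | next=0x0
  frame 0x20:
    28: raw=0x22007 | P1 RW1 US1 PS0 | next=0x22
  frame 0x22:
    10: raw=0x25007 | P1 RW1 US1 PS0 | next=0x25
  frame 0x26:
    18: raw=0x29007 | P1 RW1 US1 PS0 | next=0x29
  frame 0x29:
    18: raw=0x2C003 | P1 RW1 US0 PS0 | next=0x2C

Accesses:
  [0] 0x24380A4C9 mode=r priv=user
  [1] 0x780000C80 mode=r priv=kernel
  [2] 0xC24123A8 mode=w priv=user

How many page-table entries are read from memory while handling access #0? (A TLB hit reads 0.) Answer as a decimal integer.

Per-access translation:
#0 VA=0x24380A4C9 (r,user):
  [0] read 0x1F idx=9: raw=0x20007 flags P=1 W=1 U=1 S=0
  [1] read 0x20 idx=28: raw=0x22007 flags P=1 W=1 U=1 S=0
  [2] read 0x22 idx=10: raw=0x25007 flags P=1 W=1 U=1 S=0
  ⇒ phys 0x254C9  [3 reads]
#1 VA=0x780000C80 (r,kernel):
  [0] read 0x1F idx=30: raw=0x6 flags P=0 W=1 U=1 S=0
  ⇒ fault: PAGE_NOT_PRESENT  — 1 lookups
#2 VA=0xC24123A8 (w,user):
  [0] read 0x1F idx=3: raw=0x26007 flags P=1 W=1 U=1 S=0
  [1] read 0x26 idx=18: raw=0x29007 flags P=1 W=1 U=1 S=0
  [2] read 0x29 idx=18: raw=0x2C003 flags P=1 W=1 U=0 S=0
  ⇒ fault: PROTECTION_VIOLATION  — 3 lookups

Entries read for #0: 3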